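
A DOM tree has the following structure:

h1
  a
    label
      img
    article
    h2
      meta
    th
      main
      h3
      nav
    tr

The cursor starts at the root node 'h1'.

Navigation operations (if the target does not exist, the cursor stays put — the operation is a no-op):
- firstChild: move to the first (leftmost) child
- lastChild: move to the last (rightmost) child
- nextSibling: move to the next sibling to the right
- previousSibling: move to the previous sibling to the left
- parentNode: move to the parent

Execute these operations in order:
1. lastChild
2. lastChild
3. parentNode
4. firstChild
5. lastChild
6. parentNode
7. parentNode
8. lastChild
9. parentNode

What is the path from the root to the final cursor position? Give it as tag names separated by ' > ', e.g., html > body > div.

After 1 (lastChild): a
After 2 (lastChild): tr
After 3 (parentNode): a
After 4 (firstChild): label
After 5 (lastChild): img
After 6 (parentNode): label
After 7 (parentNode): a
After 8 (lastChild): tr
After 9 (parentNode): a

Answer: h1 > a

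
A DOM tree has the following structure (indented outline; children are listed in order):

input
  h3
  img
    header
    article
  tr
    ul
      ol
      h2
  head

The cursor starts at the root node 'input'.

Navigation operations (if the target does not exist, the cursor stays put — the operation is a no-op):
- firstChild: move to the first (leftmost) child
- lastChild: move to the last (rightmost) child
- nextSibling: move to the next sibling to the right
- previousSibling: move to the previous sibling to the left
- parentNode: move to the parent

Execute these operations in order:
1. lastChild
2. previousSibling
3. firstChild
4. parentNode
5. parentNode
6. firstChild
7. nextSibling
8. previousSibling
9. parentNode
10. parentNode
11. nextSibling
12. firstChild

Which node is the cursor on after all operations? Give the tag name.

Answer: h3

Derivation:
After 1 (lastChild): head
After 2 (previousSibling): tr
After 3 (firstChild): ul
After 4 (parentNode): tr
After 5 (parentNode): input
After 6 (firstChild): h3
After 7 (nextSibling): img
After 8 (previousSibling): h3
After 9 (parentNode): input
After 10 (parentNode): input (no-op, stayed)
After 11 (nextSibling): input (no-op, stayed)
After 12 (firstChild): h3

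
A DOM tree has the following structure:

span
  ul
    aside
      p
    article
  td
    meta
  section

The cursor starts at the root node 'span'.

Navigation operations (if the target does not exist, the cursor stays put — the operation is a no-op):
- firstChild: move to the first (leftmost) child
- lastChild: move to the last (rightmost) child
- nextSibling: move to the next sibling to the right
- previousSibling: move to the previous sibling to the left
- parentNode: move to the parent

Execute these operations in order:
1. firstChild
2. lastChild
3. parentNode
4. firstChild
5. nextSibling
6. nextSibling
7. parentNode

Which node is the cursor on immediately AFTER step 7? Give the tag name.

Answer: ul

Derivation:
After 1 (firstChild): ul
After 2 (lastChild): article
After 3 (parentNode): ul
After 4 (firstChild): aside
After 5 (nextSibling): article
After 6 (nextSibling): article (no-op, stayed)
After 7 (parentNode): ul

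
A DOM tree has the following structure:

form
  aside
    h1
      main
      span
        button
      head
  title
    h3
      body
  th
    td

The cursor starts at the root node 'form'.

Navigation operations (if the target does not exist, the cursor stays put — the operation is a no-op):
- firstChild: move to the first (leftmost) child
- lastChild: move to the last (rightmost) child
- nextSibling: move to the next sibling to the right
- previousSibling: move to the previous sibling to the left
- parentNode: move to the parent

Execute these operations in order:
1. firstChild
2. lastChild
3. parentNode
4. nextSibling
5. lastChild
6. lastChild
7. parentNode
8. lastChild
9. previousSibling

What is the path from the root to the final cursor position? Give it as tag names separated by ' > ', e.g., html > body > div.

Answer: form > title > h3 > body

Derivation:
After 1 (firstChild): aside
After 2 (lastChild): h1
After 3 (parentNode): aside
After 4 (nextSibling): title
After 5 (lastChild): h3
After 6 (lastChild): body
After 7 (parentNode): h3
After 8 (lastChild): body
After 9 (previousSibling): body (no-op, stayed)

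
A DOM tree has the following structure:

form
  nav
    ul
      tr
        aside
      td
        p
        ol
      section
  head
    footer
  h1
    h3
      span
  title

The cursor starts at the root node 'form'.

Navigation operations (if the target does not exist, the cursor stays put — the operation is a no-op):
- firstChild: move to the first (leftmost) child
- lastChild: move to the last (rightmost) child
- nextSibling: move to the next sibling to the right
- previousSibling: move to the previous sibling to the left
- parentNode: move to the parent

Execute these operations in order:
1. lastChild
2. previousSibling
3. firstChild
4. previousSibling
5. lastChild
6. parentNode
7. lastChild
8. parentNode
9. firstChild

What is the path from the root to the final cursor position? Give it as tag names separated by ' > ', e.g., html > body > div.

After 1 (lastChild): title
After 2 (previousSibling): h1
After 3 (firstChild): h3
After 4 (previousSibling): h3 (no-op, stayed)
After 5 (lastChild): span
After 6 (parentNode): h3
After 7 (lastChild): span
After 8 (parentNode): h3
After 9 (firstChild): span

Answer: form > h1 > h3 > span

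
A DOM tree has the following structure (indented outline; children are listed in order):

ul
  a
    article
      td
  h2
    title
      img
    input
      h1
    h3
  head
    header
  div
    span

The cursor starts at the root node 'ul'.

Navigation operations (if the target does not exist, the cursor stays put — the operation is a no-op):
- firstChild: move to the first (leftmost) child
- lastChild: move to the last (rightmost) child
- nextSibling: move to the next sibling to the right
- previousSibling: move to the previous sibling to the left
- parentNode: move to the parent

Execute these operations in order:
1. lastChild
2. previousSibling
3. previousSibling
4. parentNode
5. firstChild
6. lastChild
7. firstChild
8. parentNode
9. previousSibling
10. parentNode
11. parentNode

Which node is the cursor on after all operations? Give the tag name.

After 1 (lastChild): div
After 2 (previousSibling): head
After 3 (previousSibling): h2
After 4 (parentNode): ul
After 5 (firstChild): a
After 6 (lastChild): article
After 7 (firstChild): td
After 8 (parentNode): article
After 9 (previousSibling): article (no-op, stayed)
After 10 (parentNode): a
After 11 (parentNode): ul

Answer: ul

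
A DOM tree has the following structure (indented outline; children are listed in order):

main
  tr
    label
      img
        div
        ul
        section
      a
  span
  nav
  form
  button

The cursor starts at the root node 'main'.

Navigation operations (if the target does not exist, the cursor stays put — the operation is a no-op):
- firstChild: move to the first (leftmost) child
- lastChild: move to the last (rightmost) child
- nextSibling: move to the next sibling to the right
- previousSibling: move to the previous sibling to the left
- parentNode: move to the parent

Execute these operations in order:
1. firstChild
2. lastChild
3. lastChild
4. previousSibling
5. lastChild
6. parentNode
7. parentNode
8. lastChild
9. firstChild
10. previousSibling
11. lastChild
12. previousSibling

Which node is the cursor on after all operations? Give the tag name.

Answer: ul

Derivation:
After 1 (firstChild): tr
After 2 (lastChild): label
After 3 (lastChild): a
After 4 (previousSibling): img
After 5 (lastChild): section
After 6 (parentNode): img
After 7 (parentNode): label
After 8 (lastChild): a
After 9 (firstChild): a (no-op, stayed)
After 10 (previousSibling): img
After 11 (lastChild): section
After 12 (previousSibling): ul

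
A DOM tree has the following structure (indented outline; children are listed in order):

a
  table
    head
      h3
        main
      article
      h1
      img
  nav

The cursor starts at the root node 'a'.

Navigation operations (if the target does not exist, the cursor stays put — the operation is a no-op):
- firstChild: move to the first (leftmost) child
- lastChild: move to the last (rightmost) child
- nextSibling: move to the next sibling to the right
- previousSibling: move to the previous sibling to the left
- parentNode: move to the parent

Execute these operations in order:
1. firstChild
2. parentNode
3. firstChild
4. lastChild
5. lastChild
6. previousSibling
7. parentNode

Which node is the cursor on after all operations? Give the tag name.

Answer: head

Derivation:
After 1 (firstChild): table
After 2 (parentNode): a
After 3 (firstChild): table
After 4 (lastChild): head
After 5 (lastChild): img
After 6 (previousSibling): h1
After 7 (parentNode): head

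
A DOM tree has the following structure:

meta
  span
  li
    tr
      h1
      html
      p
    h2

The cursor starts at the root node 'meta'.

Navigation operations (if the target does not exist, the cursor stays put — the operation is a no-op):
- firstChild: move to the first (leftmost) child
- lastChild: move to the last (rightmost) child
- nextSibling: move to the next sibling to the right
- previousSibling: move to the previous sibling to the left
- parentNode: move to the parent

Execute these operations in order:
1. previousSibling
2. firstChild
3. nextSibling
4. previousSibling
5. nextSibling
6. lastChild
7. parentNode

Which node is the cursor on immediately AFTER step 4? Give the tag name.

Answer: span

Derivation:
After 1 (previousSibling): meta (no-op, stayed)
After 2 (firstChild): span
After 3 (nextSibling): li
After 4 (previousSibling): span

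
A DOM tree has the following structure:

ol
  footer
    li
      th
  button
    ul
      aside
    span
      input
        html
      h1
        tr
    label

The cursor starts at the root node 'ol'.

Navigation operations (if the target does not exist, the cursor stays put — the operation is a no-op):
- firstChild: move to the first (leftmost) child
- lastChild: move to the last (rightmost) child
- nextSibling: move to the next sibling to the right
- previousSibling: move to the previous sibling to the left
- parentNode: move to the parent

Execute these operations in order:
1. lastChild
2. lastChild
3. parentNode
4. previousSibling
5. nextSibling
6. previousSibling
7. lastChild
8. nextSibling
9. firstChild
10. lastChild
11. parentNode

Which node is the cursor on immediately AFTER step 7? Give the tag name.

Answer: li

Derivation:
After 1 (lastChild): button
After 2 (lastChild): label
After 3 (parentNode): button
After 4 (previousSibling): footer
After 5 (nextSibling): button
After 6 (previousSibling): footer
After 7 (lastChild): li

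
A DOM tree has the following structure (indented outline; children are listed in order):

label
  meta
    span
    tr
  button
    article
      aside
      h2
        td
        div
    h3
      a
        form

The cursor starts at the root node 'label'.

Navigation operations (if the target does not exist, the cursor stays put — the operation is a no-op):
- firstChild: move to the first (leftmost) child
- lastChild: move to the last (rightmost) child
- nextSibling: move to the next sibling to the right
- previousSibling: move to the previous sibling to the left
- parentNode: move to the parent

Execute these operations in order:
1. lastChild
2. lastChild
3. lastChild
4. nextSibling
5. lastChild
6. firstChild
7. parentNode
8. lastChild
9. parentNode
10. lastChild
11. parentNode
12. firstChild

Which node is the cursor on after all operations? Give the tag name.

After 1 (lastChild): button
After 2 (lastChild): h3
After 3 (lastChild): a
After 4 (nextSibling): a (no-op, stayed)
After 5 (lastChild): form
After 6 (firstChild): form (no-op, stayed)
After 7 (parentNode): a
After 8 (lastChild): form
After 9 (parentNode): a
After 10 (lastChild): form
After 11 (parentNode): a
After 12 (firstChild): form

Answer: form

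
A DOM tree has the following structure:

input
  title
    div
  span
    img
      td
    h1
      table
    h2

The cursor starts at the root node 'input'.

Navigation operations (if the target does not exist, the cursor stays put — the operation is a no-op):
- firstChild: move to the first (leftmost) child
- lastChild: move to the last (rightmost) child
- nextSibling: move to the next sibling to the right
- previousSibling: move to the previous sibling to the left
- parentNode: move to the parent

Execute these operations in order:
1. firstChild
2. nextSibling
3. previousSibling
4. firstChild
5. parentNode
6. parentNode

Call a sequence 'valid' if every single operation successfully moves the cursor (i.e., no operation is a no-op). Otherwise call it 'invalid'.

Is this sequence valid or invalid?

After 1 (firstChild): title
After 2 (nextSibling): span
After 3 (previousSibling): title
After 4 (firstChild): div
After 5 (parentNode): title
After 6 (parentNode): input

Answer: valid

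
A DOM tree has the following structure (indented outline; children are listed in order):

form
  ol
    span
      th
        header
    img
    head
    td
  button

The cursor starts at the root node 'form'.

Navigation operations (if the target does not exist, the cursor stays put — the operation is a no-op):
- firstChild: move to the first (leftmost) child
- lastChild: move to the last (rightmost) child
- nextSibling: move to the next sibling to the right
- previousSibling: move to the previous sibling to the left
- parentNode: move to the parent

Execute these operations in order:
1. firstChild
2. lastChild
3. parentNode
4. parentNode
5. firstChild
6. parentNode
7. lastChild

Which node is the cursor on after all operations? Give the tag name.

Answer: button

Derivation:
After 1 (firstChild): ol
After 2 (lastChild): td
After 3 (parentNode): ol
After 4 (parentNode): form
After 5 (firstChild): ol
After 6 (parentNode): form
After 7 (lastChild): button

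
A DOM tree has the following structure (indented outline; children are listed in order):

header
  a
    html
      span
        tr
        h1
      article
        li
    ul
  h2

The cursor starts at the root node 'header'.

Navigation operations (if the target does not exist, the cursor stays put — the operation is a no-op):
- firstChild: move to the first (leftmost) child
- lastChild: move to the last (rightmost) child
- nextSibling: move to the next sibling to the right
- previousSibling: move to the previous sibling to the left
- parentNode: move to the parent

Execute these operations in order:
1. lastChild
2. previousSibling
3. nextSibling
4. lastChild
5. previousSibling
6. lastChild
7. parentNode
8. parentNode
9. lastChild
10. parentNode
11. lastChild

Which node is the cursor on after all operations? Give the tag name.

Answer: h2

Derivation:
After 1 (lastChild): h2
After 2 (previousSibling): a
After 3 (nextSibling): h2
After 4 (lastChild): h2 (no-op, stayed)
After 5 (previousSibling): a
After 6 (lastChild): ul
After 7 (parentNode): a
After 8 (parentNode): header
After 9 (lastChild): h2
After 10 (parentNode): header
After 11 (lastChild): h2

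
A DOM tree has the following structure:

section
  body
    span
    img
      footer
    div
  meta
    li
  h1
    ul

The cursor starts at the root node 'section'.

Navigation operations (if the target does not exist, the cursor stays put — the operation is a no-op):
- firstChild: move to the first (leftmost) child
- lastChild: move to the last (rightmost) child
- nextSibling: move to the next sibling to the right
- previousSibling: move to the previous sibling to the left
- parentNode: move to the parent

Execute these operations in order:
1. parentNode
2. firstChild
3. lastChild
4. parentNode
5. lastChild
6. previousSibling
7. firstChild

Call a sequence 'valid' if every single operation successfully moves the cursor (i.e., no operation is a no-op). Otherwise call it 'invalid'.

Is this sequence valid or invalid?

After 1 (parentNode): section (no-op, stayed)
After 2 (firstChild): body
After 3 (lastChild): div
After 4 (parentNode): body
After 5 (lastChild): div
After 6 (previousSibling): img
After 7 (firstChild): footer

Answer: invalid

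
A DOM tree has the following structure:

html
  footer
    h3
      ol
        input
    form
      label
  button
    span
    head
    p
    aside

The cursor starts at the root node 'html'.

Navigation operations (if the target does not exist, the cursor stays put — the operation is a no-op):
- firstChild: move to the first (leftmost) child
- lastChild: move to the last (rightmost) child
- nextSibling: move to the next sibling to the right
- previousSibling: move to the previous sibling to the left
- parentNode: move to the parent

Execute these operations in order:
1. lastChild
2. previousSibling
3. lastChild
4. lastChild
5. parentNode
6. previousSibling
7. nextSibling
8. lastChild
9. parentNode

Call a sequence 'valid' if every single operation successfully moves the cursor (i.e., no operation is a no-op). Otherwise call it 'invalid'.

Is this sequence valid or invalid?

After 1 (lastChild): button
After 2 (previousSibling): footer
After 3 (lastChild): form
After 4 (lastChild): label
After 5 (parentNode): form
After 6 (previousSibling): h3
After 7 (nextSibling): form
After 8 (lastChild): label
After 9 (parentNode): form

Answer: valid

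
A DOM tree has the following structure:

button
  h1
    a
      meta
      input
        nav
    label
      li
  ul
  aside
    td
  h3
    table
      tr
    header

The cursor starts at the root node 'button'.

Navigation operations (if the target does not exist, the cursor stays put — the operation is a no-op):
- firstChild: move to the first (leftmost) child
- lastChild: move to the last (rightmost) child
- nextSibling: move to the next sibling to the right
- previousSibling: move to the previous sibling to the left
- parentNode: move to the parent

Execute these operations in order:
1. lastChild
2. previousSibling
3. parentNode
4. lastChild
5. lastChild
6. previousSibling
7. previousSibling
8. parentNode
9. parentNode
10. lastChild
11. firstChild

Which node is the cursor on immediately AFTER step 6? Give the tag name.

Answer: table

Derivation:
After 1 (lastChild): h3
After 2 (previousSibling): aside
After 3 (parentNode): button
After 4 (lastChild): h3
After 5 (lastChild): header
After 6 (previousSibling): table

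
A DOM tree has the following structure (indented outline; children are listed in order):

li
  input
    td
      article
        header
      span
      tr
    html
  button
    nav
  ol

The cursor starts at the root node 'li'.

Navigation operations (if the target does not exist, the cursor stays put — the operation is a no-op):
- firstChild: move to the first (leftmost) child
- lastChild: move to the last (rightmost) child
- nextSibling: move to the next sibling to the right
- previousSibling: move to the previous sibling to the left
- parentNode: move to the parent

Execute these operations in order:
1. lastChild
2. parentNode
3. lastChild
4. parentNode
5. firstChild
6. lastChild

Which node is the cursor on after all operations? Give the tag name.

After 1 (lastChild): ol
After 2 (parentNode): li
After 3 (lastChild): ol
After 4 (parentNode): li
After 5 (firstChild): input
After 6 (lastChild): html

Answer: html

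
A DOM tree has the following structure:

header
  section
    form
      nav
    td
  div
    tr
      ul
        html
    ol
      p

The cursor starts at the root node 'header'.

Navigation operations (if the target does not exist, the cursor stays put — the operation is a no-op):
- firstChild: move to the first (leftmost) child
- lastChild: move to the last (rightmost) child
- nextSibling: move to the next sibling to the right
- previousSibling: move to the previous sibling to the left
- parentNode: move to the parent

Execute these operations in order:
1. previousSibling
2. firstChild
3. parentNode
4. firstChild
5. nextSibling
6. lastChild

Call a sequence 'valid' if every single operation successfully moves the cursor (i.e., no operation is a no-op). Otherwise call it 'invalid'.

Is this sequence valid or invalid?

Answer: invalid

Derivation:
After 1 (previousSibling): header (no-op, stayed)
After 2 (firstChild): section
After 3 (parentNode): header
After 4 (firstChild): section
After 5 (nextSibling): div
After 6 (lastChild): ol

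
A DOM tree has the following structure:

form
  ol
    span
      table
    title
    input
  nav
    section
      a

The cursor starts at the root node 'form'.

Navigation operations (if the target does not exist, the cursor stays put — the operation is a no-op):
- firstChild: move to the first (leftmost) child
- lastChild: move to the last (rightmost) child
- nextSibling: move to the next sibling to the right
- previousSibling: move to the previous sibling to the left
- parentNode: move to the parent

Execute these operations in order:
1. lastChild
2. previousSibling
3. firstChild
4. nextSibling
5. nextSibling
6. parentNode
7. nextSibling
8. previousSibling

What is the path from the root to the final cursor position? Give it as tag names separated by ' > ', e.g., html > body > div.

Answer: form > ol

Derivation:
After 1 (lastChild): nav
After 2 (previousSibling): ol
After 3 (firstChild): span
After 4 (nextSibling): title
After 5 (nextSibling): input
After 6 (parentNode): ol
After 7 (nextSibling): nav
After 8 (previousSibling): ol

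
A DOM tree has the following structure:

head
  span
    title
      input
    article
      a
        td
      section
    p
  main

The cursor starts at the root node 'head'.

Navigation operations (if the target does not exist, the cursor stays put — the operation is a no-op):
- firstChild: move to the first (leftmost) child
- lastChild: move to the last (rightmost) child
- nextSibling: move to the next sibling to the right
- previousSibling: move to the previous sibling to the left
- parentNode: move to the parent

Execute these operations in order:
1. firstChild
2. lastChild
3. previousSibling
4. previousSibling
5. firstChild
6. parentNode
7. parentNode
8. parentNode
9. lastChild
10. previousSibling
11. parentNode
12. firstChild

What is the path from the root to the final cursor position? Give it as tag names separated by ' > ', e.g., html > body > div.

Answer: head > span

Derivation:
After 1 (firstChild): span
After 2 (lastChild): p
After 3 (previousSibling): article
After 4 (previousSibling): title
After 5 (firstChild): input
After 6 (parentNode): title
After 7 (parentNode): span
After 8 (parentNode): head
After 9 (lastChild): main
After 10 (previousSibling): span
After 11 (parentNode): head
After 12 (firstChild): span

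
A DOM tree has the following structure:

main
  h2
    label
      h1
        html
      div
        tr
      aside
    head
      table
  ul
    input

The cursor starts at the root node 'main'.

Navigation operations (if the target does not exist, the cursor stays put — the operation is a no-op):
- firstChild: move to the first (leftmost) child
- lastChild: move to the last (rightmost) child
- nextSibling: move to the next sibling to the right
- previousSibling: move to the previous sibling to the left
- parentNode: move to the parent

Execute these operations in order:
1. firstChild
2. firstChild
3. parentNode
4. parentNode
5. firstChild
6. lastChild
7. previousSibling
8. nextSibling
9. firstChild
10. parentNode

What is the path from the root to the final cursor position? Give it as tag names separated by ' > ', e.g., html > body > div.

Answer: main > h2 > head

Derivation:
After 1 (firstChild): h2
After 2 (firstChild): label
After 3 (parentNode): h2
After 4 (parentNode): main
After 5 (firstChild): h2
After 6 (lastChild): head
After 7 (previousSibling): label
After 8 (nextSibling): head
After 9 (firstChild): table
After 10 (parentNode): head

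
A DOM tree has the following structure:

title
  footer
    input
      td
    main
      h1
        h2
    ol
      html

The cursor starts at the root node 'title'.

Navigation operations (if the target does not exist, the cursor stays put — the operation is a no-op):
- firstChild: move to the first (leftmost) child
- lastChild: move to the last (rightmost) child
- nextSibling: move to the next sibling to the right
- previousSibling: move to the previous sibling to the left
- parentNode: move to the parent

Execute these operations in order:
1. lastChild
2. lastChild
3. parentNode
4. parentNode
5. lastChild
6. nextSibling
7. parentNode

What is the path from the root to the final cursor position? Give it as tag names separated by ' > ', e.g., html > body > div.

After 1 (lastChild): footer
After 2 (lastChild): ol
After 3 (parentNode): footer
After 4 (parentNode): title
After 5 (lastChild): footer
After 6 (nextSibling): footer (no-op, stayed)
After 7 (parentNode): title

Answer: title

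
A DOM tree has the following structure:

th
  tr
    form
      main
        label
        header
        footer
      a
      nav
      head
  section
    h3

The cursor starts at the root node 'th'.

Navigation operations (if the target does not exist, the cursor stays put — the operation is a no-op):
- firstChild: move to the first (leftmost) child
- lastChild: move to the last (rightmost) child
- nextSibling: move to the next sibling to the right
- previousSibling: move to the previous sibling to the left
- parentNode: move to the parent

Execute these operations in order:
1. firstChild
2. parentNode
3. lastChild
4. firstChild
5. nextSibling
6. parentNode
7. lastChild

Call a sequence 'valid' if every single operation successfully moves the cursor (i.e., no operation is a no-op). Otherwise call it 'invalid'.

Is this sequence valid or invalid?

Answer: invalid

Derivation:
After 1 (firstChild): tr
After 2 (parentNode): th
After 3 (lastChild): section
After 4 (firstChild): h3
After 5 (nextSibling): h3 (no-op, stayed)
After 6 (parentNode): section
After 7 (lastChild): h3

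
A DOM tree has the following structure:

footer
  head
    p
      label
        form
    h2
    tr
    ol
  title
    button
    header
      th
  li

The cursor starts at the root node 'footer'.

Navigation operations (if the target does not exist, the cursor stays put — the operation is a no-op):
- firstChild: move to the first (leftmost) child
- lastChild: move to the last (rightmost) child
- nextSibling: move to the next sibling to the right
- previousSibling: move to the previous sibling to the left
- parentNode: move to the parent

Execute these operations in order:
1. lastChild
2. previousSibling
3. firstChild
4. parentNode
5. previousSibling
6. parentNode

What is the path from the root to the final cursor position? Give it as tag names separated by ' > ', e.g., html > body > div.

Answer: footer

Derivation:
After 1 (lastChild): li
After 2 (previousSibling): title
After 3 (firstChild): button
After 4 (parentNode): title
After 5 (previousSibling): head
After 6 (parentNode): footer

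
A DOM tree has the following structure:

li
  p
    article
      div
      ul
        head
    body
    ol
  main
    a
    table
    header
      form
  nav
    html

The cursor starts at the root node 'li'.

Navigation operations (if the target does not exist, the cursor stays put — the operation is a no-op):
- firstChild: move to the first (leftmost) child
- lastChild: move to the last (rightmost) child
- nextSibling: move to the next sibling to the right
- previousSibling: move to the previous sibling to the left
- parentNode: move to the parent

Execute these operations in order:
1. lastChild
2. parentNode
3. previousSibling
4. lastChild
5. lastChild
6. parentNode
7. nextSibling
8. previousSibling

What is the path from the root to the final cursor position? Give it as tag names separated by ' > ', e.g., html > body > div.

Answer: li > main

Derivation:
After 1 (lastChild): nav
After 2 (parentNode): li
After 3 (previousSibling): li (no-op, stayed)
After 4 (lastChild): nav
After 5 (lastChild): html
After 6 (parentNode): nav
After 7 (nextSibling): nav (no-op, stayed)
After 8 (previousSibling): main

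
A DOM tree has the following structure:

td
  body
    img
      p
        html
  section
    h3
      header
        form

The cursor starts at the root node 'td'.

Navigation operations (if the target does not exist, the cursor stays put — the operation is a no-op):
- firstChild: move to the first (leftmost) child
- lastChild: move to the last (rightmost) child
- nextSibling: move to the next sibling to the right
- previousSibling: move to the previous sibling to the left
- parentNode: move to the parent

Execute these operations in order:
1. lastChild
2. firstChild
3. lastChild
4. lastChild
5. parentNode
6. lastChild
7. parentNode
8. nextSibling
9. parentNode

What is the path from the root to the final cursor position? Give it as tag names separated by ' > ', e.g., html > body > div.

After 1 (lastChild): section
After 2 (firstChild): h3
After 3 (lastChild): header
After 4 (lastChild): form
After 5 (parentNode): header
After 6 (lastChild): form
After 7 (parentNode): header
After 8 (nextSibling): header (no-op, stayed)
After 9 (parentNode): h3

Answer: td > section > h3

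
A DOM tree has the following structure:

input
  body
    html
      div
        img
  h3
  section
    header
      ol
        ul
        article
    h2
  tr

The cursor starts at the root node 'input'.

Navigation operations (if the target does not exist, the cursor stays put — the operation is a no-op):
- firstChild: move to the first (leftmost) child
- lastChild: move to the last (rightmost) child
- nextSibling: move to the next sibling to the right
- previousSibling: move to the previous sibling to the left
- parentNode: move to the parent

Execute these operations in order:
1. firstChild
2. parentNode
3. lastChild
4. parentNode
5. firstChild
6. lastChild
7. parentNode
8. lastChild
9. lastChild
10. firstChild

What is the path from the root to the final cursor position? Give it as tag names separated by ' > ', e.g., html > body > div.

After 1 (firstChild): body
After 2 (parentNode): input
After 3 (lastChild): tr
After 4 (parentNode): input
After 5 (firstChild): body
After 6 (lastChild): html
After 7 (parentNode): body
After 8 (lastChild): html
After 9 (lastChild): div
After 10 (firstChild): img

Answer: input > body > html > div > img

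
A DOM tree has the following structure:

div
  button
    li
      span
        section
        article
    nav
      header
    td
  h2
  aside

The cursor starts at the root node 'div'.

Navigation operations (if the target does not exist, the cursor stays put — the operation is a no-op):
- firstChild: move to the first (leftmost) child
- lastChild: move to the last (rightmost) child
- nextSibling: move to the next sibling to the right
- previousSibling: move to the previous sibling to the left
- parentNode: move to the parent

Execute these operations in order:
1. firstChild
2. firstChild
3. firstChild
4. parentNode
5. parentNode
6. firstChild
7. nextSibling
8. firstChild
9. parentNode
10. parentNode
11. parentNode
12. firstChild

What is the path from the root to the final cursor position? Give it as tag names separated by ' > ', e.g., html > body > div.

Answer: div > button

Derivation:
After 1 (firstChild): button
After 2 (firstChild): li
After 3 (firstChild): span
After 4 (parentNode): li
After 5 (parentNode): button
After 6 (firstChild): li
After 7 (nextSibling): nav
After 8 (firstChild): header
After 9 (parentNode): nav
After 10 (parentNode): button
After 11 (parentNode): div
After 12 (firstChild): button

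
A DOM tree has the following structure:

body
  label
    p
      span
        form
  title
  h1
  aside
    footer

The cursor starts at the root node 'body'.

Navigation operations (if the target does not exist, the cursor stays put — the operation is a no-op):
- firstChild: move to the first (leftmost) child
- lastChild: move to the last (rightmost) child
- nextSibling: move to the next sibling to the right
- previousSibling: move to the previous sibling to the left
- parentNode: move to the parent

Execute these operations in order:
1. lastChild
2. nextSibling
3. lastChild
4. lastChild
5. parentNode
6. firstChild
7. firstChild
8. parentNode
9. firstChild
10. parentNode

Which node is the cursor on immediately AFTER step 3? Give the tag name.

After 1 (lastChild): aside
After 2 (nextSibling): aside (no-op, stayed)
After 3 (lastChild): footer

Answer: footer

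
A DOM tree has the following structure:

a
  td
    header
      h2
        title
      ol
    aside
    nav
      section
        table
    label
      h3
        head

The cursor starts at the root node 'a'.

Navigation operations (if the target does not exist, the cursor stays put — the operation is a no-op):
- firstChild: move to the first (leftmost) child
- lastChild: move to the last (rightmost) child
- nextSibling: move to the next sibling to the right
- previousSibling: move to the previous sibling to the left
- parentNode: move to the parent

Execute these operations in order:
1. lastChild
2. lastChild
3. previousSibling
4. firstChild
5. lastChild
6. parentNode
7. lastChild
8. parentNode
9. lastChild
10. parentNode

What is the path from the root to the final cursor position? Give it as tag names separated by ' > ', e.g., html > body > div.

After 1 (lastChild): td
After 2 (lastChild): label
After 3 (previousSibling): nav
After 4 (firstChild): section
After 5 (lastChild): table
After 6 (parentNode): section
After 7 (lastChild): table
After 8 (parentNode): section
After 9 (lastChild): table
After 10 (parentNode): section

Answer: a > td > nav > section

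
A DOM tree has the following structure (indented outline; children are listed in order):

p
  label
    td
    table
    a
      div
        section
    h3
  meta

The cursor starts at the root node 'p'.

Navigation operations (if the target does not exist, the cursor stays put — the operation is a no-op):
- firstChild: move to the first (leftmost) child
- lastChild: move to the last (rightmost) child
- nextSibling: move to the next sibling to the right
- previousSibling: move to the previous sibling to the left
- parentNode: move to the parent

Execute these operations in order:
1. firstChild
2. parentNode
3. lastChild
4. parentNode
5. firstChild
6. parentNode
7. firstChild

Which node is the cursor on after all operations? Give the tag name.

Answer: label

Derivation:
After 1 (firstChild): label
After 2 (parentNode): p
After 3 (lastChild): meta
After 4 (parentNode): p
After 5 (firstChild): label
After 6 (parentNode): p
After 7 (firstChild): label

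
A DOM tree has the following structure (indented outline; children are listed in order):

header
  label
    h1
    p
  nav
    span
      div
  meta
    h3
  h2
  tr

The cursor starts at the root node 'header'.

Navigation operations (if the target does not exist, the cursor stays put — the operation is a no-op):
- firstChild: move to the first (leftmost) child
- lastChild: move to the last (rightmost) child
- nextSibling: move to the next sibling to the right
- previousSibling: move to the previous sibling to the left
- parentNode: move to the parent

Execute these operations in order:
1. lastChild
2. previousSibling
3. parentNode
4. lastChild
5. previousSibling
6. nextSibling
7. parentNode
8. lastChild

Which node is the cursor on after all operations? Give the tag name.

Answer: tr

Derivation:
After 1 (lastChild): tr
After 2 (previousSibling): h2
After 3 (parentNode): header
After 4 (lastChild): tr
After 5 (previousSibling): h2
After 6 (nextSibling): tr
After 7 (parentNode): header
After 8 (lastChild): tr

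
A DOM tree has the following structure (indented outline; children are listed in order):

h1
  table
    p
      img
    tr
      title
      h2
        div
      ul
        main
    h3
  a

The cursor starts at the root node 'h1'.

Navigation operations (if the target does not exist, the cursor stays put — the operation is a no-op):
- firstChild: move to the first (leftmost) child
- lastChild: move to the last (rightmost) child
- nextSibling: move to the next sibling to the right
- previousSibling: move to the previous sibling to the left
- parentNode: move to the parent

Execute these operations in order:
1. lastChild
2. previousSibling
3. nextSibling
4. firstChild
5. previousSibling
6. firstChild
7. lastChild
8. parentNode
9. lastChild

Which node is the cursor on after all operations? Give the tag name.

Answer: img

Derivation:
After 1 (lastChild): a
After 2 (previousSibling): table
After 3 (nextSibling): a
After 4 (firstChild): a (no-op, stayed)
After 5 (previousSibling): table
After 6 (firstChild): p
After 7 (lastChild): img
After 8 (parentNode): p
After 9 (lastChild): img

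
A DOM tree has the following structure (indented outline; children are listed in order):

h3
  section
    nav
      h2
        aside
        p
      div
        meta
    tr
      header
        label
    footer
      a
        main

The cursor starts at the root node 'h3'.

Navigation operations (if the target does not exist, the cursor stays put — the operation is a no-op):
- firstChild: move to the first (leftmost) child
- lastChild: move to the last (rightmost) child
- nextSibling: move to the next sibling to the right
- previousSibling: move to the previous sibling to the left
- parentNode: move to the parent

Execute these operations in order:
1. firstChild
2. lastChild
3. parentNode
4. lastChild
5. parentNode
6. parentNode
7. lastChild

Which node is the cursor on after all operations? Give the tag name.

Answer: section

Derivation:
After 1 (firstChild): section
After 2 (lastChild): footer
After 3 (parentNode): section
After 4 (lastChild): footer
After 5 (parentNode): section
After 6 (parentNode): h3
After 7 (lastChild): section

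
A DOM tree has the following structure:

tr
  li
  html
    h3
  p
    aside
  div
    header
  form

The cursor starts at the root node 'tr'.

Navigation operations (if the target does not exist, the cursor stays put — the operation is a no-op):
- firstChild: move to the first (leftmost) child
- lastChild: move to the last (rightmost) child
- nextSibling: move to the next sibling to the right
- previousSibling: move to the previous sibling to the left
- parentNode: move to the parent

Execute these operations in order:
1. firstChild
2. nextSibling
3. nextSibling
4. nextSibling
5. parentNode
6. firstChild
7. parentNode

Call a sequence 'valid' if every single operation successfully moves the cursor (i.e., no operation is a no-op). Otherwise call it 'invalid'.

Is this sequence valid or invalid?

Answer: valid

Derivation:
After 1 (firstChild): li
After 2 (nextSibling): html
After 3 (nextSibling): p
After 4 (nextSibling): div
After 5 (parentNode): tr
After 6 (firstChild): li
After 7 (parentNode): tr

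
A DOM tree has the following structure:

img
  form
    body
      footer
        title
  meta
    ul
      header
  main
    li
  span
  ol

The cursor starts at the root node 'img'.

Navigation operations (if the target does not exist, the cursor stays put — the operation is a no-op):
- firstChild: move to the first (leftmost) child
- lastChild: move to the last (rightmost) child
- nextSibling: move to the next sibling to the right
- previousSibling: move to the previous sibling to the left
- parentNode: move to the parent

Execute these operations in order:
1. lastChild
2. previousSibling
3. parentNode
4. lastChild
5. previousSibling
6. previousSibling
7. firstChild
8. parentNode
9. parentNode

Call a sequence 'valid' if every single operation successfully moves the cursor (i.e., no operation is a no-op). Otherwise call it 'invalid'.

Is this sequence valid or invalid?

After 1 (lastChild): ol
After 2 (previousSibling): span
After 3 (parentNode): img
After 4 (lastChild): ol
After 5 (previousSibling): span
After 6 (previousSibling): main
After 7 (firstChild): li
After 8 (parentNode): main
After 9 (parentNode): img

Answer: valid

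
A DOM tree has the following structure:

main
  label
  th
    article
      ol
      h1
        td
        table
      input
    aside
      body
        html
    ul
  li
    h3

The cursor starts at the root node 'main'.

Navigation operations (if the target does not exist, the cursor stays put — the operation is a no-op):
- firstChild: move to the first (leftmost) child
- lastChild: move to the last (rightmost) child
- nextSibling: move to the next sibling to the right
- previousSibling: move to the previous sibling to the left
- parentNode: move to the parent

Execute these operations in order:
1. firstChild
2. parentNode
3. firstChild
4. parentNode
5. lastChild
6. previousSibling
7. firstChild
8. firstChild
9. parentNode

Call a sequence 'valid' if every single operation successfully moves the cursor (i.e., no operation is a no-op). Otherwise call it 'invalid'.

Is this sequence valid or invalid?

After 1 (firstChild): label
After 2 (parentNode): main
After 3 (firstChild): label
After 4 (parentNode): main
After 5 (lastChild): li
After 6 (previousSibling): th
After 7 (firstChild): article
After 8 (firstChild): ol
After 9 (parentNode): article

Answer: valid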